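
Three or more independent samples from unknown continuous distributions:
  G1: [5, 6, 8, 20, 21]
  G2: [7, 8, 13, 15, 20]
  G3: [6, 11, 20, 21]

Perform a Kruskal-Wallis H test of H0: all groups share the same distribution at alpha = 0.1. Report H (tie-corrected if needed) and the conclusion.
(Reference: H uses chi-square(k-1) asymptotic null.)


Step 1: Combine all N = 14 observations and assign midranks.
sorted (value, group, rank): (5,G1,1), (6,G1,2.5), (6,G3,2.5), (7,G2,4), (8,G1,5.5), (8,G2,5.5), (11,G3,7), (13,G2,8), (15,G2,9), (20,G1,11), (20,G2,11), (20,G3,11), (21,G1,13.5), (21,G3,13.5)
Step 2: Sum ranks within each group.
R_1 = 33.5 (n_1 = 5)
R_2 = 37.5 (n_2 = 5)
R_3 = 34 (n_3 = 4)
Step 3: H = 12/(N(N+1)) * sum(R_i^2/n_i) - 3(N+1)
     = 12/(14*15) * (33.5^2/5 + 37.5^2/5 + 34^2/4) - 3*15
     = 0.057143 * 794.7 - 45
     = 0.411429.
Step 4: Ties present; correction factor C = 1 - 42/(14^3 - 14) = 0.984615. Corrected H = 0.411429 / 0.984615 = 0.417857.
Step 5: Under H0, H ~ chi^2(2); p-value = 0.811453.
Step 6: alpha = 0.1. fail to reject H0.

H = 0.4179, df = 2, p = 0.811453, fail to reject H0.


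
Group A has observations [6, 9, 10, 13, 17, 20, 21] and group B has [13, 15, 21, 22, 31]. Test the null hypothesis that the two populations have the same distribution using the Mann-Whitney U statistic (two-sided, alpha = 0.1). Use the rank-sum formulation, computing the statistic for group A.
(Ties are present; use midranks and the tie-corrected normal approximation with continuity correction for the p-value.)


Step 1: Combine and sort all 12 observations; assign midranks.
sorted (value, group): (6,X), (9,X), (10,X), (13,X), (13,Y), (15,Y), (17,X), (20,X), (21,X), (21,Y), (22,Y), (31,Y)
ranks: 6->1, 9->2, 10->3, 13->4.5, 13->4.5, 15->6, 17->7, 20->8, 21->9.5, 21->9.5, 22->11, 31->12
Step 2: Rank sum for X: R1 = 1 + 2 + 3 + 4.5 + 7 + 8 + 9.5 = 35.
Step 3: U_X = R1 - n1(n1+1)/2 = 35 - 7*8/2 = 35 - 28 = 7.
       U_Y = n1*n2 - U_X = 35 - 7 = 28.
Step 4: Ties are present, so use the tie-corrected normal approximation (with continuity correction) for the p-value.
Step 5: p-value = 0.103164; compare to alpha = 0.1. fail to reject H0.

U_X = 7, p = 0.103164, fail to reject H0 at alpha = 0.1.


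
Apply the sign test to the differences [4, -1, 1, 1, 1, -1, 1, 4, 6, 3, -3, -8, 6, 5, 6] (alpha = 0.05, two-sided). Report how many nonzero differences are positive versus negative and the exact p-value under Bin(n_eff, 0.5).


Step 1: Discard zero differences. Original n = 15; n_eff = number of nonzero differences = 15.
Nonzero differences (with sign): +4, -1, +1, +1, +1, -1, +1, +4, +6, +3, -3, -8, +6, +5, +6
Step 2: Count signs: positive = 11, negative = 4.
Step 3: Under H0: P(positive) = 0.5, so the number of positives S ~ Bin(15, 0.5).
Step 4: Two-sided exact p-value = sum of Bin(15,0.5) probabilities at or below the observed probability = 0.118469.
Step 5: alpha = 0.05. fail to reject H0.

n_eff = 15, pos = 11, neg = 4, p = 0.118469, fail to reject H0.


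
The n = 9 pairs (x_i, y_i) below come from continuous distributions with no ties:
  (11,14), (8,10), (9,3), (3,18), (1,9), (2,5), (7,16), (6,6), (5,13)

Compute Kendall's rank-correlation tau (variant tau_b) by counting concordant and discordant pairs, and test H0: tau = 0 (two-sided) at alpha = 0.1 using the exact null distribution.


Step 1: Enumerate the 36 unordered pairs (i,j) with i<j and classify each by sign(x_j-x_i) * sign(y_j-y_i).
  (1,2):dx=-3,dy=-4->C; (1,3):dx=-2,dy=-11->C; (1,4):dx=-8,dy=+4->D; (1,5):dx=-10,dy=-5->C
  (1,6):dx=-9,dy=-9->C; (1,7):dx=-4,dy=+2->D; (1,8):dx=-5,dy=-8->C; (1,9):dx=-6,dy=-1->C
  (2,3):dx=+1,dy=-7->D; (2,4):dx=-5,dy=+8->D; (2,5):dx=-7,dy=-1->C; (2,6):dx=-6,dy=-5->C
  (2,7):dx=-1,dy=+6->D; (2,8):dx=-2,dy=-4->C; (2,9):dx=-3,dy=+3->D; (3,4):dx=-6,dy=+15->D
  (3,5):dx=-8,dy=+6->D; (3,6):dx=-7,dy=+2->D; (3,7):dx=-2,dy=+13->D; (3,8):dx=-3,dy=+3->D
  (3,9):dx=-4,dy=+10->D; (4,5):dx=-2,dy=-9->C; (4,6):dx=-1,dy=-13->C; (4,7):dx=+4,dy=-2->D
  (4,8):dx=+3,dy=-12->D; (4,9):dx=+2,dy=-5->D; (5,6):dx=+1,dy=-4->D; (5,7):dx=+6,dy=+7->C
  (5,8):dx=+5,dy=-3->D; (5,9):dx=+4,dy=+4->C; (6,7):dx=+5,dy=+11->C; (6,8):dx=+4,dy=+1->C
  (6,9):dx=+3,dy=+8->C; (7,8):dx=-1,dy=-10->C; (7,9):dx=-2,dy=-3->C; (8,9):dx=-1,dy=+7->D
Step 2: C = 18, D = 18, total pairs = 36.
Step 3: tau = (C - D)/(n(n-1)/2) = (18 - 18)/36 = 0.000000.
Step 4: Exact two-sided p-value (enumerate n! = 362880 permutations of y under H0): p = 1.000000.
Step 5: alpha = 0.1. fail to reject H0.

tau_b = 0.0000 (C=18, D=18), p = 1.000000, fail to reject H0.


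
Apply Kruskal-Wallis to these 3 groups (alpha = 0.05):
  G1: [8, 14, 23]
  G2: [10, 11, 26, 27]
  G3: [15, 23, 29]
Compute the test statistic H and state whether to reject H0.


Step 1: Combine all N = 10 observations and assign midranks.
sorted (value, group, rank): (8,G1,1), (10,G2,2), (11,G2,3), (14,G1,4), (15,G3,5), (23,G1,6.5), (23,G3,6.5), (26,G2,8), (27,G2,9), (29,G3,10)
Step 2: Sum ranks within each group.
R_1 = 11.5 (n_1 = 3)
R_2 = 22 (n_2 = 4)
R_3 = 21.5 (n_3 = 3)
Step 3: H = 12/(N(N+1)) * sum(R_i^2/n_i) - 3(N+1)
     = 12/(10*11) * (11.5^2/3 + 22^2/4 + 21.5^2/3) - 3*11
     = 0.109091 * 319.167 - 33
     = 1.818182.
Step 4: Ties present; correction factor C = 1 - 6/(10^3 - 10) = 0.993939. Corrected H = 1.818182 / 0.993939 = 1.829268.
Step 5: Under H0, H ~ chi^2(2); p-value = 0.400663.
Step 6: alpha = 0.05. fail to reject H0.

H = 1.8293, df = 2, p = 0.400663, fail to reject H0.


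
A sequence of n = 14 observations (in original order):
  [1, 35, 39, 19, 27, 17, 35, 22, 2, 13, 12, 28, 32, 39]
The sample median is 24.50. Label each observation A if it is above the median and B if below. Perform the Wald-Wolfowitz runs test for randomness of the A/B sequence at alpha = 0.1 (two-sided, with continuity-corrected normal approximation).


Step 1: Compute median = 24.50; label A = above, B = below.
Labels in order: BAABABABBBBAAA  (n_A = 7, n_B = 7)
Step 2: Count runs R = 8.
Step 3: Under H0 (random ordering), E[R] = 2*n_A*n_B/(n_A+n_B) + 1 = 2*7*7/14 + 1 = 8.0000.
        Var[R] = 2*n_A*n_B*(2*n_A*n_B - n_A - n_B) / ((n_A+n_B)^2 * (n_A+n_B-1)) = 8232/2548 = 3.2308.
        SD[R] = 1.7974.
Step 4: R = E[R], so z = 0 with no continuity correction.
Step 5: Two-sided p-value via normal approximation = 2*(1 - Phi(|z|)) = 1.000000.
Step 6: alpha = 0.1. fail to reject H0.

R = 8, z = 0.0000, p = 1.000000, fail to reject H0.


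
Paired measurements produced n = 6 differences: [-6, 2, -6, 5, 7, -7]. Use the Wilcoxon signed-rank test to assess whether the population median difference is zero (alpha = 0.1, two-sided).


Step 1: Drop any zero differences (none here) and take |d_i|.
|d| = [6, 2, 6, 5, 7, 7]
Step 2: Midrank |d_i| (ties get averaged ranks).
ranks: |6|->3.5, |2|->1, |6|->3.5, |5|->2, |7|->5.5, |7|->5.5
Step 3: Attach original signs; sum ranks with positive sign and with negative sign.
W+ = 1 + 2 + 5.5 = 8.5
W- = 3.5 + 3.5 + 5.5 = 12.5
(Check: W+ + W- = 21 should equal n(n+1)/2 = 21.)
Step 4: Test statistic W = min(W+, W-) = 8.5.
Step 5: Ties in |d|, so use the tie-corrected normal approximation.
        E[W] = n(n+1)/4 = 6*7/4 = 10.5.
        Tie groups: |d|=6 (t=2), |d|=7 (t=2); sum(t^3 - t) = 12.
        Var[W] = n(n+1)(2n+1)/24 - sum(t^3-t)/48 = 546/24 - 12/48 = 22.5.
        z = (W - E[W]) / sqrt(Var[W]) = (8.5 - 10.5) / 4.7434 = -0.4216.
        Two-sided p = 2*Phi(z) = 0.673290.
Step 6: alpha = 0.1. fail to reject H0.

W+ = 8.5, W- = 12.5, W = min = 8.5, p = 0.673290, fail to reject H0.


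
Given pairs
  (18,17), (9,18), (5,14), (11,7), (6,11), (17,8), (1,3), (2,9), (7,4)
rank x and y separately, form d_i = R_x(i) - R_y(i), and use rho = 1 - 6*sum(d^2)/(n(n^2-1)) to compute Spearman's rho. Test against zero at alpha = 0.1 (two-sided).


Step 1: Rank x and y separately (midranks; no ties here).
rank(x): 18->9, 9->6, 5->3, 11->7, 6->4, 17->8, 1->1, 2->2, 7->5
rank(y): 17->8, 18->9, 14->7, 7->3, 11->6, 8->4, 3->1, 9->5, 4->2
Step 2: d_i = R_x(i) - R_y(i); compute d_i^2.
  (9-8)^2=1, (6-9)^2=9, (3-7)^2=16, (7-3)^2=16, (4-6)^2=4, (8-4)^2=16, (1-1)^2=0, (2-5)^2=9, (5-2)^2=9
sum(d^2) = 80.
Step 3: rho = 1 - 6*80 / (9*(9^2 - 1)) = 1 - 480/720 = 0.333333.
Step 4: Under H0, t = rho * sqrt((n-2)/(1-rho^2)) = 0.9354 ~ t(7).
Step 5: Two-sided p-value from the t-distribution with 7 df = 0.380713.
Step 6: alpha = 0.1. fail to reject H0.

rho = 0.3333, p = 0.380713, fail to reject H0 at alpha = 0.1.


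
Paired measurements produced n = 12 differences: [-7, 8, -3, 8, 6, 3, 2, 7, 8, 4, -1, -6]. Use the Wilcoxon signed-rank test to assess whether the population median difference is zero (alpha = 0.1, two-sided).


Step 1: Drop any zero differences (none here) and take |d_i|.
|d| = [7, 8, 3, 8, 6, 3, 2, 7, 8, 4, 1, 6]
Step 2: Midrank |d_i| (ties get averaged ranks).
ranks: |7|->8.5, |8|->11, |3|->3.5, |8|->11, |6|->6.5, |3|->3.5, |2|->2, |7|->8.5, |8|->11, |4|->5, |1|->1, |6|->6.5
Step 3: Attach original signs; sum ranks with positive sign and with negative sign.
W+ = 11 + 11 + 6.5 + 3.5 + 2 + 8.5 + 11 + 5 = 58.5
W- = 8.5 + 3.5 + 1 + 6.5 = 19.5
(Check: W+ + W- = 78 should equal n(n+1)/2 = 78.)
Step 4: Test statistic W = min(W+, W-) = 19.5.
Step 5: Ties in |d|, so use the tie-corrected normal approximation.
        E[W] = n(n+1)/4 = 12*13/4 = 39.
        Tie groups: |d|=3 (t=2), |d|=6 (t=2), |d|=7 (t=2), |d|=8 (t=3); sum(t^3 - t) = 42.
        Var[W] = n(n+1)(2n+1)/24 - sum(t^3-t)/48 = 3900/24 - 42/48 = 161.625.
        z = (W - E[W]) / sqrt(Var[W]) = (19.5 - 39) / 12.7132 = -1.5338.
        Two-sided p = 2*Phi(z) = 0.125069.
Step 6: alpha = 0.1. fail to reject H0.

W+ = 58.5, W- = 19.5, W = min = 19.5, p = 0.125069, fail to reject H0.


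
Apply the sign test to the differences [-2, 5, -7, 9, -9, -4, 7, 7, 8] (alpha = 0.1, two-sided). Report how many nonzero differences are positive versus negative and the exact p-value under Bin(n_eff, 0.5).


Step 1: Discard zero differences. Original n = 9; n_eff = number of nonzero differences = 9.
Nonzero differences (with sign): -2, +5, -7, +9, -9, -4, +7, +7, +8
Step 2: Count signs: positive = 5, negative = 4.
Step 3: Under H0: P(positive) = 0.5, so the number of positives S ~ Bin(9, 0.5).
Step 4: Two-sided exact p-value = sum of Bin(9,0.5) probabilities at or below the observed probability = 1.000000.
Step 5: alpha = 0.1. fail to reject H0.

n_eff = 9, pos = 5, neg = 4, p = 1.000000, fail to reject H0.


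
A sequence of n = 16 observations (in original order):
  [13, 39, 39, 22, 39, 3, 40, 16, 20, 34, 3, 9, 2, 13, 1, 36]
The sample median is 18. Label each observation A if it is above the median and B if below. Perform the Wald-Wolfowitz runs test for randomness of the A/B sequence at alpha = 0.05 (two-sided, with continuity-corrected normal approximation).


Step 1: Compute median = 18; label A = above, B = below.
Labels in order: BAAAABABAABBBBBA  (n_A = 8, n_B = 8)
Step 2: Count runs R = 8.
Step 3: Under H0 (random ordering), E[R] = 2*n_A*n_B/(n_A+n_B) + 1 = 2*8*8/16 + 1 = 9.0000.
        Var[R] = 2*n_A*n_B*(2*n_A*n_B - n_A - n_B) / ((n_A+n_B)^2 * (n_A+n_B-1)) = 14336/3840 = 3.7333.
        SD[R] = 1.9322.
Step 4: Continuity-corrected z = (R + 0.5 - E[R]) / SD[R] = (8 + 0.5 - 9.0000) / 1.9322 = -0.2588.
Step 5: Two-sided p-value via normal approximation = 2*(1 - Phi(|z|)) = 0.795809.
Step 6: alpha = 0.05. fail to reject H0.

R = 8, z = -0.2588, p = 0.795809, fail to reject H0.


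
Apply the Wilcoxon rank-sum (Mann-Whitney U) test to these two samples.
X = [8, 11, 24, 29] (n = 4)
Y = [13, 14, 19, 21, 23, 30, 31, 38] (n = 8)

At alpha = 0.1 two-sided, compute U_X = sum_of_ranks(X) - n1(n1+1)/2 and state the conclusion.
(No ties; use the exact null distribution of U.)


Step 1: Combine and sort all 12 observations; assign midranks.
sorted (value, group): (8,X), (11,X), (13,Y), (14,Y), (19,Y), (21,Y), (23,Y), (24,X), (29,X), (30,Y), (31,Y), (38,Y)
ranks: 8->1, 11->2, 13->3, 14->4, 19->5, 21->6, 23->7, 24->8, 29->9, 30->10, 31->11, 38->12
Step 2: Rank sum for X: R1 = 1 + 2 + 8 + 9 = 20.
Step 3: U_X = R1 - n1(n1+1)/2 = 20 - 4*5/2 = 20 - 10 = 10.
       U_Y = n1*n2 - U_X = 32 - 10 = 22.
Step 4: No ties, so the exact null distribution of U (based on enumerating the C(12,4) = 495 equally likely rank assignments) gives the two-sided p-value.
Step 5: p-value = 0.367677; compare to alpha = 0.1. fail to reject H0.

U_X = 10, p = 0.367677, fail to reject H0 at alpha = 0.1.


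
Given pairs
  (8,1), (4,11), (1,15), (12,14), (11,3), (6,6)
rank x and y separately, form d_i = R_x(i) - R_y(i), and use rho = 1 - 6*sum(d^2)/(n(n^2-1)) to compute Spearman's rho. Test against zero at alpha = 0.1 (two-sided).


Step 1: Rank x and y separately (midranks; no ties here).
rank(x): 8->4, 4->2, 1->1, 12->6, 11->5, 6->3
rank(y): 1->1, 11->4, 15->6, 14->5, 3->2, 6->3
Step 2: d_i = R_x(i) - R_y(i); compute d_i^2.
  (4-1)^2=9, (2-4)^2=4, (1-6)^2=25, (6-5)^2=1, (5-2)^2=9, (3-3)^2=0
sum(d^2) = 48.
Step 3: rho = 1 - 6*48 / (6*(6^2 - 1)) = 1 - 288/210 = -0.371429.
Step 4: Under H0, t = rho * sqrt((n-2)/(1-rho^2)) = -0.8001 ~ t(4).
Step 5: Two-sided p-value from the t-distribution with 4 df = 0.468478.
Step 6: alpha = 0.1. fail to reject H0.

rho = -0.3714, p = 0.468478, fail to reject H0 at alpha = 0.1.


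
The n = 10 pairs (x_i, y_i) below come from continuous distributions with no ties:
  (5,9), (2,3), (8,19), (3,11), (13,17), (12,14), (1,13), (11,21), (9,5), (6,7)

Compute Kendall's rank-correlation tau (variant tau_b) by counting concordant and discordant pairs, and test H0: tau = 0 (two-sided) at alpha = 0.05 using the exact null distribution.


Step 1: Enumerate the 45 unordered pairs (i,j) with i<j and classify each by sign(x_j-x_i) * sign(y_j-y_i).
  (1,2):dx=-3,dy=-6->C; (1,3):dx=+3,dy=+10->C; (1,4):dx=-2,dy=+2->D; (1,5):dx=+8,dy=+8->C
  (1,6):dx=+7,dy=+5->C; (1,7):dx=-4,dy=+4->D; (1,8):dx=+6,dy=+12->C; (1,9):dx=+4,dy=-4->D
  (1,10):dx=+1,dy=-2->D; (2,3):dx=+6,dy=+16->C; (2,4):dx=+1,dy=+8->C; (2,5):dx=+11,dy=+14->C
  (2,6):dx=+10,dy=+11->C; (2,7):dx=-1,dy=+10->D; (2,8):dx=+9,dy=+18->C; (2,9):dx=+7,dy=+2->C
  (2,10):dx=+4,dy=+4->C; (3,4):dx=-5,dy=-8->C; (3,5):dx=+5,dy=-2->D; (3,6):dx=+4,dy=-5->D
  (3,7):dx=-7,dy=-6->C; (3,8):dx=+3,dy=+2->C; (3,9):dx=+1,dy=-14->D; (3,10):dx=-2,dy=-12->C
  (4,5):dx=+10,dy=+6->C; (4,6):dx=+9,dy=+3->C; (4,7):dx=-2,dy=+2->D; (4,8):dx=+8,dy=+10->C
  (4,9):dx=+6,dy=-6->D; (4,10):dx=+3,dy=-4->D; (5,6):dx=-1,dy=-3->C; (5,7):dx=-12,dy=-4->C
  (5,8):dx=-2,dy=+4->D; (5,9):dx=-4,dy=-12->C; (5,10):dx=-7,dy=-10->C; (6,7):dx=-11,dy=-1->C
  (6,8):dx=-1,dy=+7->D; (6,9):dx=-3,dy=-9->C; (6,10):dx=-6,dy=-7->C; (7,8):dx=+10,dy=+8->C
  (7,9):dx=+8,dy=-8->D; (7,10):dx=+5,dy=-6->D; (8,9):dx=-2,dy=-16->C; (8,10):dx=-5,dy=-14->C
  (9,10):dx=-3,dy=+2->D
Step 2: C = 29, D = 16, total pairs = 45.
Step 3: tau = (C - D)/(n(n-1)/2) = (29 - 16)/45 = 0.288889.
Step 4: Exact two-sided p-value (enumerate n! = 3628800 permutations of y under H0): p = 0.291248.
Step 5: alpha = 0.05. fail to reject H0.

tau_b = 0.2889 (C=29, D=16), p = 0.291248, fail to reject H0.


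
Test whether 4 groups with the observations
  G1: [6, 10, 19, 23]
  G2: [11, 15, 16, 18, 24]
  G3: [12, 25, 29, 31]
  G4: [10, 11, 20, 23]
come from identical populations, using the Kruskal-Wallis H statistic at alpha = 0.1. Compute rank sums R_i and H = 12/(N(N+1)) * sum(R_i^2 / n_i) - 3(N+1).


Step 1: Combine all N = 17 observations and assign midranks.
sorted (value, group, rank): (6,G1,1), (10,G1,2.5), (10,G4,2.5), (11,G2,4.5), (11,G4,4.5), (12,G3,6), (15,G2,7), (16,G2,8), (18,G2,9), (19,G1,10), (20,G4,11), (23,G1,12.5), (23,G4,12.5), (24,G2,14), (25,G3,15), (29,G3,16), (31,G3,17)
Step 2: Sum ranks within each group.
R_1 = 26 (n_1 = 4)
R_2 = 42.5 (n_2 = 5)
R_3 = 54 (n_3 = 4)
R_4 = 30.5 (n_4 = 4)
Step 3: H = 12/(N(N+1)) * sum(R_i^2/n_i) - 3(N+1)
     = 12/(17*18) * (26^2/4 + 42.5^2/5 + 54^2/4 + 30.5^2/4) - 3*18
     = 0.039216 * 1491.81 - 54
     = 4.502451.
Step 4: Ties present; correction factor C = 1 - 18/(17^3 - 17) = 0.996324. Corrected H = 4.502451 / 0.996324 = 4.519065.
Step 5: Under H0, H ~ chi^2(3); p-value = 0.210596.
Step 6: alpha = 0.1. fail to reject H0.

H = 4.5191, df = 3, p = 0.210596, fail to reject H0.


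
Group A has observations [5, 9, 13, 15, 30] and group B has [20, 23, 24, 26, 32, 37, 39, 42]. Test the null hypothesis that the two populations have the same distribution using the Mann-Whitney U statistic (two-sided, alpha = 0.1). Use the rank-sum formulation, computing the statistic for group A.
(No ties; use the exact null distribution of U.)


Step 1: Combine and sort all 13 observations; assign midranks.
sorted (value, group): (5,X), (9,X), (13,X), (15,X), (20,Y), (23,Y), (24,Y), (26,Y), (30,X), (32,Y), (37,Y), (39,Y), (42,Y)
ranks: 5->1, 9->2, 13->3, 15->4, 20->5, 23->6, 24->7, 26->8, 30->9, 32->10, 37->11, 39->12, 42->13
Step 2: Rank sum for X: R1 = 1 + 2 + 3 + 4 + 9 = 19.
Step 3: U_X = R1 - n1(n1+1)/2 = 19 - 5*6/2 = 19 - 15 = 4.
       U_Y = n1*n2 - U_X = 40 - 4 = 36.
Step 4: No ties, so the exact null distribution of U (based on enumerating the C(13,5) = 1287 equally likely rank assignments) gives the two-sided p-value.
Step 5: p-value = 0.018648; compare to alpha = 0.1. reject H0.

U_X = 4, p = 0.018648, reject H0 at alpha = 0.1.


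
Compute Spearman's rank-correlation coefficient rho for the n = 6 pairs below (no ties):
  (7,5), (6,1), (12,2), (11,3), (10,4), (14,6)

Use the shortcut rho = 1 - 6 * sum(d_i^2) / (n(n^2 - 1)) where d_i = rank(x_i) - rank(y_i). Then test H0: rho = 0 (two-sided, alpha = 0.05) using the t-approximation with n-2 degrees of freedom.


Step 1: Rank x and y separately (midranks; no ties here).
rank(x): 7->2, 6->1, 12->5, 11->4, 10->3, 14->6
rank(y): 5->5, 1->1, 2->2, 3->3, 4->4, 6->6
Step 2: d_i = R_x(i) - R_y(i); compute d_i^2.
  (2-5)^2=9, (1-1)^2=0, (5-2)^2=9, (4-3)^2=1, (3-4)^2=1, (6-6)^2=0
sum(d^2) = 20.
Step 3: rho = 1 - 6*20 / (6*(6^2 - 1)) = 1 - 120/210 = 0.428571.
Step 4: Under H0, t = rho * sqrt((n-2)/(1-rho^2)) = 0.9487 ~ t(4).
Step 5: Two-sided p-value from the t-distribution with 4 df = 0.396501.
Step 6: alpha = 0.05. fail to reject H0.

rho = 0.4286, p = 0.396501, fail to reject H0 at alpha = 0.05.


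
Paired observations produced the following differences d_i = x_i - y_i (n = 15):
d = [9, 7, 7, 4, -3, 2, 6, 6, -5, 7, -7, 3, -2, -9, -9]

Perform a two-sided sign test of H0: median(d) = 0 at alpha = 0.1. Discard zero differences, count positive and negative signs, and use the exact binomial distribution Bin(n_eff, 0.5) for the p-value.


Step 1: Discard zero differences. Original n = 15; n_eff = number of nonzero differences = 15.
Nonzero differences (with sign): +9, +7, +7, +4, -3, +2, +6, +6, -5, +7, -7, +3, -2, -9, -9
Step 2: Count signs: positive = 9, negative = 6.
Step 3: Under H0: P(positive) = 0.5, so the number of positives S ~ Bin(15, 0.5).
Step 4: Two-sided exact p-value = sum of Bin(15,0.5) probabilities at or below the observed probability = 0.607239.
Step 5: alpha = 0.1. fail to reject H0.

n_eff = 15, pos = 9, neg = 6, p = 0.607239, fail to reject H0.


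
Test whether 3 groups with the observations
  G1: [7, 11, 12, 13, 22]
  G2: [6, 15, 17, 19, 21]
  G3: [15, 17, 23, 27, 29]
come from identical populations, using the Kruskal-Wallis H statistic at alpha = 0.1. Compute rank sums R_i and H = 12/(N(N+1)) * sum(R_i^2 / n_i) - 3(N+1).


Step 1: Combine all N = 15 observations and assign midranks.
sorted (value, group, rank): (6,G2,1), (7,G1,2), (11,G1,3), (12,G1,4), (13,G1,5), (15,G2,6.5), (15,G3,6.5), (17,G2,8.5), (17,G3,8.5), (19,G2,10), (21,G2,11), (22,G1,12), (23,G3,13), (27,G3,14), (29,G3,15)
Step 2: Sum ranks within each group.
R_1 = 26 (n_1 = 5)
R_2 = 37 (n_2 = 5)
R_3 = 57 (n_3 = 5)
Step 3: H = 12/(N(N+1)) * sum(R_i^2/n_i) - 3(N+1)
     = 12/(15*16) * (26^2/5 + 37^2/5 + 57^2/5) - 3*16
     = 0.050000 * 1058.8 - 48
     = 4.940000.
Step 4: Ties present; correction factor C = 1 - 12/(15^3 - 15) = 0.996429. Corrected H = 4.940000 / 0.996429 = 4.957706.
Step 5: Under H0, H ~ chi^2(2); p-value = 0.083839.
Step 6: alpha = 0.1. reject H0.

H = 4.9577, df = 2, p = 0.083839, reject H0.


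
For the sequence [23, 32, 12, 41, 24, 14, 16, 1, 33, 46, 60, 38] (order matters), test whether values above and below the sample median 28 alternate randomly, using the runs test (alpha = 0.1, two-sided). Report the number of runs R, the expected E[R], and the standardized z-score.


Step 1: Compute median = 28; label A = above, B = below.
Labels in order: BABABBBBAAAA  (n_A = 6, n_B = 6)
Step 2: Count runs R = 6.
Step 3: Under H0 (random ordering), E[R] = 2*n_A*n_B/(n_A+n_B) + 1 = 2*6*6/12 + 1 = 7.0000.
        Var[R] = 2*n_A*n_B*(2*n_A*n_B - n_A - n_B) / ((n_A+n_B)^2 * (n_A+n_B-1)) = 4320/1584 = 2.7273.
        SD[R] = 1.6514.
Step 4: Continuity-corrected z = (R + 0.5 - E[R]) / SD[R] = (6 + 0.5 - 7.0000) / 1.6514 = -0.3028.
Step 5: Two-sided p-value via normal approximation = 2*(1 - Phi(|z|)) = 0.762069.
Step 6: alpha = 0.1. fail to reject H0.

R = 6, z = -0.3028, p = 0.762069, fail to reject H0.


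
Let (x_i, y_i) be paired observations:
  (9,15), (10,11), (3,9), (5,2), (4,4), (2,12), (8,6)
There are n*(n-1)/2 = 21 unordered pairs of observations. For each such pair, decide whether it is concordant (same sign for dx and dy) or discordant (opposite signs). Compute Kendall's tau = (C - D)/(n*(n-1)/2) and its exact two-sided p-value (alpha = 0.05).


Step 1: Enumerate the 21 unordered pairs (i,j) with i<j and classify each by sign(x_j-x_i) * sign(y_j-y_i).
  (1,2):dx=+1,dy=-4->D; (1,3):dx=-6,dy=-6->C; (1,4):dx=-4,dy=-13->C; (1,5):dx=-5,dy=-11->C
  (1,6):dx=-7,dy=-3->C; (1,7):dx=-1,dy=-9->C; (2,3):dx=-7,dy=-2->C; (2,4):dx=-5,dy=-9->C
  (2,5):dx=-6,dy=-7->C; (2,6):dx=-8,dy=+1->D; (2,7):dx=-2,dy=-5->C; (3,4):dx=+2,dy=-7->D
  (3,5):dx=+1,dy=-5->D; (3,6):dx=-1,dy=+3->D; (3,7):dx=+5,dy=-3->D; (4,5):dx=-1,dy=+2->D
  (4,6):dx=-3,dy=+10->D; (4,7):dx=+3,dy=+4->C; (5,6):dx=-2,dy=+8->D; (5,7):dx=+4,dy=+2->C
  (6,7):dx=+6,dy=-6->D
Step 2: C = 11, D = 10, total pairs = 21.
Step 3: tau = (C - D)/(n(n-1)/2) = (11 - 10)/21 = 0.047619.
Step 4: Exact two-sided p-value (enumerate n! = 5040 permutations of y under H0): p = 1.000000.
Step 5: alpha = 0.05. fail to reject H0.

tau_b = 0.0476 (C=11, D=10), p = 1.000000, fail to reject H0.


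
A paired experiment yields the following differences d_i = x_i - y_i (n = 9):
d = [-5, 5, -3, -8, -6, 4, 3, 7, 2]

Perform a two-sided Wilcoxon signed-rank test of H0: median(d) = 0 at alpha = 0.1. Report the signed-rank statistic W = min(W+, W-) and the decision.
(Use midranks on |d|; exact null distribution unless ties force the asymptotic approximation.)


Step 1: Drop any zero differences (none here) and take |d_i|.
|d| = [5, 5, 3, 8, 6, 4, 3, 7, 2]
Step 2: Midrank |d_i| (ties get averaged ranks).
ranks: |5|->5.5, |5|->5.5, |3|->2.5, |8|->9, |6|->7, |4|->4, |3|->2.5, |7|->8, |2|->1
Step 3: Attach original signs; sum ranks with positive sign and with negative sign.
W+ = 5.5 + 4 + 2.5 + 8 + 1 = 21
W- = 5.5 + 2.5 + 9 + 7 = 24
(Check: W+ + W- = 45 should equal n(n+1)/2 = 45.)
Step 4: Test statistic W = min(W+, W-) = 21.
Step 5: Ties in |d|, so use the tie-corrected normal approximation.
        E[W] = n(n+1)/4 = 9*10/4 = 22.5.
        Tie groups: |d|=3 (t=2), |d|=5 (t=2); sum(t^3 - t) = 12.
        Var[W] = n(n+1)(2n+1)/24 - sum(t^3-t)/48 = 1710/24 - 12/48 = 71.
        z = (W - E[W]) / sqrt(Var[W]) = (21 - 22.5) / 8.4261 = -0.1780.
        Two-sided p = 2*Phi(z) = 0.858709.
Step 6: alpha = 0.1. fail to reject H0.

W+ = 21, W- = 24, W = min = 21, p = 0.858709, fail to reject H0.


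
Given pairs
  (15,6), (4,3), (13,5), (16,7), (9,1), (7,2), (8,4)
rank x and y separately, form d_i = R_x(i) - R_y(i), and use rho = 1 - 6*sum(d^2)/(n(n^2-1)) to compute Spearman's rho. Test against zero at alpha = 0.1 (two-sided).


Step 1: Rank x and y separately (midranks; no ties here).
rank(x): 15->6, 4->1, 13->5, 16->7, 9->4, 7->2, 8->3
rank(y): 6->6, 3->3, 5->5, 7->7, 1->1, 2->2, 4->4
Step 2: d_i = R_x(i) - R_y(i); compute d_i^2.
  (6-6)^2=0, (1-3)^2=4, (5-5)^2=0, (7-7)^2=0, (4-1)^2=9, (2-2)^2=0, (3-4)^2=1
sum(d^2) = 14.
Step 3: rho = 1 - 6*14 / (7*(7^2 - 1)) = 1 - 84/336 = 0.750000.
Step 4: Under H0, t = rho * sqrt((n-2)/(1-rho^2)) = 2.5355 ~ t(5).
Step 5: Two-sided p-value from the t-distribution with 5 df = 0.052181.
Step 6: alpha = 0.1. reject H0.

rho = 0.7500, p = 0.052181, reject H0 at alpha = 0.1.


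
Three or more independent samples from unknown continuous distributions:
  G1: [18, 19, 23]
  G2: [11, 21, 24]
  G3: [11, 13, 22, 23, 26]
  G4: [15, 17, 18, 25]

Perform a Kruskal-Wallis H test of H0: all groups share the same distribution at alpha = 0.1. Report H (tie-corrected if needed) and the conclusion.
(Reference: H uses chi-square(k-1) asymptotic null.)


Step 1: Combine all N = 15 observations and assign midranks.
sorted (value, group, rank): (11,G2,1.5), (11,G3,1.5), (13,G3,3), (15,G4,4), (17,G4,5), (18,G1,6.5), (18,G4,6.5), (19,G1,8), (21,G2,9), (22,G3,10), (23,G1,11.5), (23,G3,11.5), (24,G2,13), (25,G4,14), (26,G3,15)
Step 2: Sum ranks within each group.
R_1 = 26 (n_1 = 3)
R_2 = 23.5 (n_2 = 3)
R_3 = 41 (n_3 = 5)
R_4 = 29.5 (n_4 = 4)
Step 3: H = 12/(N(N+1)) * sum(R_i^2/n_i) - 3(N+1)
     = 12/(15*16) * (26^2/3 + 23.5^2/3 + 41^2/5 + 29.5^2/4) - 3*16
     = 0.050000 * 963.179 - 48
     = 0.158958.
Step 4: Ties present; correction factor C = 1 - 18/(15^3 - 15) = 0.994643. Corrected H = 0.158958 / 0.994643 = 0.159814.
Step 5: Under H0, H ~ chi^2(3); p-value = 0.983800.
Step 6: alpha = 0.1. fail to reject H0.

H = 0.1598, df = 3, p = 0.983800, fail to reject H0.


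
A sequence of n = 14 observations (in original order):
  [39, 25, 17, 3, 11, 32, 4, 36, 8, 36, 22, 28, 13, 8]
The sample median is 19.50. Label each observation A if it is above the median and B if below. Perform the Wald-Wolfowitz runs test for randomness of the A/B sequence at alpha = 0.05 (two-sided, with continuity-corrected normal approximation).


Step 1: Compute median = 19.50; label A = above, B = below.
Labels in order: AABBBABABAAABB  (n_A = 7, n_B = 7)
Step 2: Count runs R = 8.
Step 3: Under H0 (random ordering), E[R] = 2*n_A*n_B/(n_A+n_B) + 1 = 2*7*7/14 + 1 = 8.0000.
        Var[R] = 2*n_A*n_B*(2*n_A*n_B - n_A - n_B) / ((n_A+n_B)^2 * (n_A+n_B-1)) = 8232/2548 = 3.2308.
        SD[R] = 1.7974.
Step 4: R = E[R], so z = 0 with no continuity correction.
Step 5: Two-sided p-value via normal approximation = 2*(1 - Phi(|z|)) = 1.000000.
Step 6: alpha = 0.05. fail to reject H0.

R = 8, z = 0.0000, p = 1.000000, fail to reject H0.


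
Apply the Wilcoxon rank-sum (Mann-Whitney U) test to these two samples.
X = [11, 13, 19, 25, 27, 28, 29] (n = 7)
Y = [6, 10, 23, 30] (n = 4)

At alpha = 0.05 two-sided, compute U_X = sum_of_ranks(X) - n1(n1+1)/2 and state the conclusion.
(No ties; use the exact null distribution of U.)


Step 1: Combine and sort all 11 observations; assign midranks.
sorted (value, group): (6,Y), (10,Y), (11,X), (13,X), (19,X), (23,Y), (25,X), (27,X), (28,X), (29,X), (30,Y)
ranks: 6->1, 10->2, 11->3, 13->4, 19->5, 23->6, 25->7, 27->8, 28->9, 29->10, 30->11
Step 2: Rank sum for X: R1 = 3 + 4 + 5 + 7 + 8 + 9 + 10 = 46.
Step 3: U_X = R1 - n1(n1+1)/2 = 46 - 7*8/2 = 46 - 28 = 18.
       U_Y = n1*n2 - U_X = 28 - 18 = 10.
Step 4: No ties, so the exact null distribution of U (based on enumerating the C(11,7) = 330 equally likely rank assignments) gives the two-sided p-value.
Step 5: p-value = 0.527273; compare to alpha = 0.05. fail to reject H0.

U_X = 18, p = 0.527273, fail to reject H0 at alpha = 0.05.


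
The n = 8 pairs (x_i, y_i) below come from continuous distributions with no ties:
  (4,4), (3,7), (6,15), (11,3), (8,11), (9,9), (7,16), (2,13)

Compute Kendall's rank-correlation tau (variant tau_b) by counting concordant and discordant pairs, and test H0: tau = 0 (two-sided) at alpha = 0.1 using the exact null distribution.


Step 1: Enumerate the 28 unordered pairs (i,j) with i<j and classify each by sign(x_j-x_i) * sign(y_j-y_i).
  (1,2):dx=-1,dy=+3->D; (1,3):dx=+2,dy=+11->C; (1,4):dx=+7,dy=-1->D; (1,5):dx=+4,dy=+7->C
  (1,6):dx=+5,dy=+5->C; (1,7):dx=+3,dy=+12->C; (1,8):dx=-2,dy=+9->D; (2,3):dx=+3,dy=+8->C
  (2,4):dx=+8,dy=-4->D; (2,5):dx=+5,dy=+4->C; (2,6):dx=+6,dy=+2->C; (2,7):dx=+4,dy=+9->C
  (2,8):dx=-1,dy=+6->D; (3,4):dx=+5,dy=-12->D; (3,5):dx=+2,dy=-4->D; (3,6):dx=+3,dy=-6->D
  (3,7):dx=+1,dy=+1->C; (3,8):dx=-4,dy=-2->C; (4,5):dx=-3,dy=+8->D; (4,6):dx=-2,dy=+6->D
  (4,7):dx=-4,dy=+13->D; (4,8):dx=-9,dy=+10->D; (5,6):dx=+1,dy=-2->D; (5,7):dx=-1,dy=+5->D
  (5,8):dx=-6,dy=+2->D; (6,7):dx=-2,dy=+7->D; (6,8):dx=-7,dy=+4->D; (7,8):dx=-5,dy=-3->C
Step 2: C = 11, D = 17, total pairs = 28.
Step 3: tau = (C - D)/(n(n-1)/2) = (11 - 17)/28 = -0.214286.
Step 4: Exact two-sided p-value (enumerate n! = 40320 permutations of y under H0): p = 0.548413.
Step 5: alpha = 0.1. fail to reject H0.

tau_b = -0.2143 (C=11, D=17), p = 0.548413, fail to reject H0.


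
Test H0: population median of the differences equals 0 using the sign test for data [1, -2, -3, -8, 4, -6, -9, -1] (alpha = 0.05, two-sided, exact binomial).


Step 1: Discard zero differences. Original n = 8; n_eff = number of nonzero differences = 8.
Nonzero differences (with sign): +1, -2, -3, -8, +4, -6, -9, -1
Step 2: Count signs: positive = 2, negative = 6.
Step 3: Under H0: P(positive) = 0.5, so the number of positives S ~ Bin(8, 0.5).
Step 4: Two-sided exact p-value = sum of Bin(8,0.5) probabilities at or below the observed probability = 0.289062.
Step 5: alpha = 0.05. fail to reject H0.

n_eff = 8, pos = 2, neg = 6, p = 0.289062, fail to reject H0.


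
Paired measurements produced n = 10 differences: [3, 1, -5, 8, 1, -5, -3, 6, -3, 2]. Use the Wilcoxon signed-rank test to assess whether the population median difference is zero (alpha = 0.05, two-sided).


Step 1: Drop any zero differences (none here) and take |d_i|.
|d| = [3, 1, 5, 8, 1, 5, 3, 6, 3, 2]
Step 2: Midrank |d_i| (ties get averaged ranks).
ranks: |3|->5, |1|->1.5, |5|->7.5, |8|->10, |1|->1.5, |5|->7.5, |3|->5, |6|->9, |3|->5, |2|->3
Step 3: Attach original signs; sum ranks with positive sign and with negative sign.
W+ = 5 + 1.5 + 10 + 1.5 + 9 + 3 = 30
W- = 7.5 + 7.5 + 5 + 5 = 25
(Check: W+ + W- = 55 should equal n(n+1)/2 = 55.)
Step 4: Test statistic W = min(W+, W-) = 25.
Step 5: Ties in |d|, so use the tie-corrected normal approximation.
        E[W] = n(n+1)/4 = 10*11/4 = 27.5.
        Tie groups: |d|=1 (t=2), |d|=3 (t=3), |d|=5 (t=2); sum(t^3 - t) = 36.
        Var[W] = n(n+1)(2n+1)/24 - sum(t^3-t)/48 = 2310/24 - 36/48 = 95.5.
        z = (W - E[W]) / sqrt(Var[W]) = (25 - 27.5) / 9.7724 = -0.2558.
        Two-sided p = 2*Phi(z) = 0.798088.
Step 6: alpha = 0.05. fail to reject H0.

W+ = 30, W- = 25, W = min = 25, p = 0.798088, fail to reject H0.


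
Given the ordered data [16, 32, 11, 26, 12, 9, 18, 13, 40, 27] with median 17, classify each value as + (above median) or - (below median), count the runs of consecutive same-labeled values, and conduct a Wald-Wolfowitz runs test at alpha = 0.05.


Step 1: Compute median = 17; label A = above, B = below.
Labels in order: BABABBABAA  (n_A = 5, n_B = 5)
Step 2: Count runs R = 8.
Step 3: Under H0 (random ordering), E[R] = 2*n_A*n_B/(n_A+n_B) + 1 = 2*5*5/10 + 1 = 6.0000.
        Var[R] = 2*n_A*n_B*(2*n_A*n_B - n_A - n_B) / ((n_A+n_B)^2 * (n_A+n_B-1)) = 2000/900 = 2.2222.
        SD[R] = 1.4907.
Step 4: Continuity-corrected z = (R - 0.5 - E[R]) / SD[R] = (8 - 0.5 - 6.0000) / 1.4907 = 1.0062.
Step 5: Two-sided p-value via normal approximation = 2*(1 - Phi(|z|)) = 0.314305.
Step 6: alpha = 0.05. fail to reject H0.

R = 8, z = 1.0062, p = 0.314305, fail to reject H0.


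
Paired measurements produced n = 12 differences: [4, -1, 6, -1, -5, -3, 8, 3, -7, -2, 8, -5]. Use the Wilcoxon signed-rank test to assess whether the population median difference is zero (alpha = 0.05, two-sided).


Step 1: Drop any zero differences (none here) and take |d_i|.
|d| = [4, 1, 6, 1, 5, 3, 8, 3, 7, 2, 8, 5]
Step 2: Midrank |d_i| (ties get averaged ranks).
ranks: |4|->6, |1|->1.5, |6|->9, |1|->1.5, |5|->7.5, |3|->4.5, |8|->11.5, |3|->4.5, |7|->10, |2|->3, |8|->11.5, |5|->7.5
Step 3: Attach original signs; sum ranks with positive sign and with negative sign.
W+ = 6 + 9 + 11.5 + 4.5 + 11.5 = 42.5
W- = 1.5 + 1.5 + 7.5 + 4.5 + 10 + 3 + 7.5 = 35.5
(Check: W+ + W- = 78 should equal n(n+1)/2 = 78.)
Step 4: Test statistic W = min(W+, W-) = 35.5.
Step 5: Ties in |d|, so use the tie-corrected normal approximation.
        E[W] = n(n+1)/4 = 12*13/4 = 39.
        Tie groups: |d|=1 (t=2), |d|=3 (t=2), |d|=5 (t=2), |d|=8 (t=2); sum(t^3 - t) = 24.
        Var[W] = n(n+1)(2n+1)/24 - sum(t^3-t)/48 = 3900/24 - 24/48 = 162.
        z = (W - E[W]) / sqrt(Var[W]) = (35.5 - 39) / 12.7279 = -0.2750.
        Two-sided p = 2*Phi(z) = 0.783327.
Step 6: alpha = 0.05. fail to reject H0.

W+ = 42.5, W- = 35.5, W = min = 35.5, p = 0.783327, fail to reject H0.


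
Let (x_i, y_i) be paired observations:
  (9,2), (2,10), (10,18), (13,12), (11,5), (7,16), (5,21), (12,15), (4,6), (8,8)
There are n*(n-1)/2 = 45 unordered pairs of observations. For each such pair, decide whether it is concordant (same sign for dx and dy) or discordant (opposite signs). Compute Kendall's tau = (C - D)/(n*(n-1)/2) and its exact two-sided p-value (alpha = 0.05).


Step 1: Enumerate the 45 unordered pairs (i,j) with i<j and classify each by sign(x_j-x_i) * sign(y_j-y_i).
  (1,2):dx=-7,dy=+8->D; (1,3):dx=+1,dy=+16->C; (1,4):dx=+4,dy=+10->C; (1,5):dx=+2,dy=+3->C
  (1,6):dx=-2,dy=+14->D; (1,7):dx=-4,dy=+19->D; (1,8):dx=+3,dy=+13->C; (1,9):dx=-5,dy=+4->D
  (1,10):dx=-1,dy=+6->D; (2,3):dx=+8,dy=+8->C; (2,4):dx=+11,dy=+2->C; (2,5):dx=+9,dy=-5->D
  (2,6):dx=+5,dy=+6->C; (2,7):dx=+3,dy=+11->C; (2,8):dx=+10,dy=+5->C; (2,9):dx=+2,dy=-4->D
  (2,10):dx=+6,dy=-2->D; (3,4):dx=+3,dy=-6->D; (3,5):dx=+1,dy=-13->D; (3,6):dx=-3,dy=-2->C
  (3,7):dx=-5,dy=+3->D; (3,8):dx=+2,dy=-3->D; (3,9):dx=-6,dy=-12->C; (3,10):dx=-2,dy=-10->C
  (4,5):dx=-2,dy=-7->C; (4,6):dx=-6,dy=+4->D; (4,7):dx=-8,dy=+9->D; (4,8):dx=-1,dy=+3->D
  (4,9):dx=-9,dy=-6->C; (4,10):dx=-5,dy=-4->C; (5,6):dx=-4,dy=+11->D; (5,7):dx=-6,dy=+16->D
  (5,8):dx=+1,dy=+10->C; (5,9):dx=-7,dy=+1->D; (5,10):dx=-3,dy=+3->D; (6,7):dx=-2,dy=+5->D
  (6,8):dx=+5,dy=-1->D; (6,9):dx=-3,dy=-10->C; (6,10):dx=+1,dy=-8->D; (7,8):dx=+7,dy=-6->D
  (7,9):dx=-1,dy=-15->C; (7,10):dx=+3,dy=-13->D; (8,9):dx=-8,dy=-9->C; (8,10):dx=-4,dy=-7->C
  (9,10):dx=+4,dy=+2->C
Step 2: C = 21, D = 24, total pairs = 45.
Step 3: tau = (C - D)/(n(n-1)/2) = (21 - 24)/45 = -0.066667.
Step 4: Exact two-sided p-value (enumerate n! = 3628800 permutations of y under H0): p = 0.861801.
Step 5: alpha = 0.05. fail to reject H0.

tau_b = -0.0667 (C=21, D=24), p = 0.861801, fail to reject H0.


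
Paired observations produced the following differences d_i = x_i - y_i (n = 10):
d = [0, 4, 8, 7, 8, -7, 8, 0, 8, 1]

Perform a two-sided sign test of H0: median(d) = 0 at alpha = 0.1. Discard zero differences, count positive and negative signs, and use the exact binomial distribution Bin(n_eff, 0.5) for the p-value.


Step 1: Discard zero differences. Original n = 10; n_eff = number of nonzero differences = 8.
Nonzero differences (with sign): +4, +8, +7, +8, -7, +8, +8, +1
Step 2: Count signs: positive = 7, negative = 1.
Step 3: Under H0: P(positive) = 0.5, so the number of positives S ~ Bin(8, 0.5).
Step 4: Two-sided exact p-value = sum of Bin(8,0.5) probabilities at or below the observed probability = 0.070312.
Step 5: alpha = 0.1. reject H0.

n_eff = 8, pos = 7, neg = 1, p = 0.070312, reject H0.


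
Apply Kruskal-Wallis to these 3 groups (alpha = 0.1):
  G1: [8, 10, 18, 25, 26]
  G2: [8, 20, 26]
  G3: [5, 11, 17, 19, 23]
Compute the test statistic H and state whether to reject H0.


Step 1: Combine all N = 13 observations and assign midranks.
sorted (value, group, rank): (5,G3,1), (8,G1,2.5), (8,G2,2.5), (10,G1,4), (11,G3,5), (17,G3,6), (18,G1,7), (19,G3,8), (20,G2,9), (23,G3,10), (25,G1,11), (26,G1,12.5), (26,G2,12.5)
Step 2: Sum ranks within each group.
R_1 = 37 (n_1 = 5)
R_2 = 24 (n_2 = 3)
R_3 = 30 (n_3 = 5)
Step 3: H = 12/(N(N+1)) * sum(R_i^2/n_i) - 3(N+1)
     = 12/(13*14) * (37^2/5 + 24^2/3 + 30^2/5) - 3*14
     = 0.065934 * 645.8 - 42
     = 0.580220.
Step 4: Ties present; correction factor C = 1 - 12/(13^3 - 13) = 0.994505. Corrected H = 0.580220 / 0.994505 = 0.583425.
Step 5: Under H0, H ~ chi^2(2); p-value = 0.746983.
Step 6: alpha = 0.1. fail to reject H0.

H = 0.5834, df = 2, p = 0.746983, fail to reject H0.


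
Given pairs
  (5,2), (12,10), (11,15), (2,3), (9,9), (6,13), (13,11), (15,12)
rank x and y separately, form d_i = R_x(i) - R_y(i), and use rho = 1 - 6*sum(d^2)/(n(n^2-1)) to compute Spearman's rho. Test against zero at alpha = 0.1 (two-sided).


Step 1: Rank x and y separately (midranks; no ties here).
rank(x): 5->2, 12->6, 11->5, 2->1, 9->4, 6->3, 13->7, 15->8
rank(y): 2->1, 10->4, 15->8, 3->2, 9->3, 13->7, 11->5, 12->6
Step 2: d_i = R_x(i) - R_y(i); compute d_i^2.
  (2-1)^2=1, (6-4)^2=4, (5-8)^2=9, (1-2)^2=1, (4-3)^2=1, (3-7)^2=16, (7-5)^2=4, (8-6)^2=4
sum(d^2) = 40.
Step 3: rho = 1 - 6*40 / (8*(8^2 - 1)) = 1 - 240/504 = 0.523810.
Step 4: Under H0, t = rho * sqrt((n-2)/(1-rho^2)) = 1.5062 ~ t(6).
Step 5: Two-sided p-value from the t-distribution with 6 df = 0.182721.
Step 6: alpha = 0.1. fail to reject H0.

rho = 0.5238, p = 0.182721, fail to reject H0 at alpha = 0.1.


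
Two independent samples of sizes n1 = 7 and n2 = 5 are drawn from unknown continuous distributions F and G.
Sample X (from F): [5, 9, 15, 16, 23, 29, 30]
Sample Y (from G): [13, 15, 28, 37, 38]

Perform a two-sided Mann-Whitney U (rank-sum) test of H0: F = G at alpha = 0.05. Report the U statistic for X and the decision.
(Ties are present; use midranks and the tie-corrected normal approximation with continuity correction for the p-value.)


Step 1: Combine and sort all 12 observations; assign midranks.
sorted (value, group): (5,X), (9,X), (13,Y), (15,X), (15,Y), (16,X), (23,X), (28,Y), (29,X), (30,X), (37,Y), (38,Y)
ranks: 5->1, 9->2, 13->3, 15->4.5, 15->4.5, 16->6, 23->7, 28->8, 29->9, 30->10, 37->11, 38->12
Step 2: Rank sum for X: R1 = 1 + 2 + 4.5 + 6 + 7 + 9 + 10 = 39.5.
Step 3: U_X = R1 - n1(n1+1)/2 = 39.5 - 7*8/2 = 39.5 - 28 = 11.5.
       U_Y = n1*n2 - U_X = 35 - 11.5 = 23.5.
Step 4: Ties are present, so use the tie-corrected normal approximation (with continuity correction) for the p-value.
Step 5: p-value = 0.370914; compare to alpha = 0.05. fail to reject H0.

U_X = 11.5, p = 0.370914, fail to reject H0 at alpha = 0.05.


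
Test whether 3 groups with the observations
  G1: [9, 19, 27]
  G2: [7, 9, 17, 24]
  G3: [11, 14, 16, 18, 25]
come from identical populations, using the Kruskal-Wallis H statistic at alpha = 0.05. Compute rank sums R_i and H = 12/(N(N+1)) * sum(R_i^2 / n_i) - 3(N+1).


Step 1: Combine all N = 12 observations and assign midranks.
sorted (value, group, rank): (7,G2,1), (9,G1,2.5), (9,G2,2.5), (11,G3,4), (14,G3,5), (16,G3,6), (17,G2,7), (18,G3,8), (19,G1,9), (24,G2,10), (25,G3,11), (27,G1,12)
Step 2: Sum ranks within each group.
R_1 = 23.5 (n_1 = 3)
R_2 = 20.5 (n_2 = 4)
R_3 = 34 (n_3 = 5)
Step 3: H = 12/(N(N+1)) * sum(R_i^2/n_i) - 3(N+1)
     = 12/(12*13) * (23.5^2/3 + 20.5^2/4 + 34^2/5) - 3*13
     = 0.076923 * 520.346 - 39
     = 1.026603.
Step 4: Ties present; correction factor C = 1 - 6/(12^3 - 12) = 0.996503. Corrected H = 1.026603 / 0.996503 = 1.030205.
Step 5: Under H0, H ~ chi^2(2); p-value = 0.597439.
Step 6: alpha = 0.05. fail to reject H0.

H = 1.0302, df = 2, p = 0.597439, fail to reject H0.


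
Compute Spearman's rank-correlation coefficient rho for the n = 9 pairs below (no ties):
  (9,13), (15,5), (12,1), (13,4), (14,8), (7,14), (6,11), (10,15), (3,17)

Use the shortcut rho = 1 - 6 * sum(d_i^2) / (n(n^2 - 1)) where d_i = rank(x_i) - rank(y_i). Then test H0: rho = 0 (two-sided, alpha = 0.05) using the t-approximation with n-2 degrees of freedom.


Step 1: Rank x and y separately (midranks; no ties here).
rank(x): 9->4, 15->9, 12->6, 13->7, 14->8, 7->3, 6->2, 10->5, 3->1
rank(y): 13->6, 5->3, 1->1, 4->2, 8->4, 14->7, 11->5, 15->8, 17->9
Step 2: d_i = R_x(i) - R_y(i); compute d_i^2.
  (4-6)^2=4, (9-3)^2=36, (6-1)^2=25, (7-2)^2=25, (8-4)^2=16, (3-7)^2=16, (2-5)^2=9, (5-8)^2=9, (1-9)^2=64
sum(d^2) = 204.
Step 3: rho = 1 - 6*204 / (9*(9^2 - 1)) = 1 - 1224/720 = -0.700000.
Step 4: Under H0, t = rho * sqrt((n-2)/(1-rho^2)) = -2.5934 ~ t(7).
Step 5: Two-sided p-value from the t-distribution with 7 df = 0.035770.
Step 6: alpha = 0.05. reject H0.

rho = -0.7000, p = 0.035770, reject H0 at alpha = 0.05.
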